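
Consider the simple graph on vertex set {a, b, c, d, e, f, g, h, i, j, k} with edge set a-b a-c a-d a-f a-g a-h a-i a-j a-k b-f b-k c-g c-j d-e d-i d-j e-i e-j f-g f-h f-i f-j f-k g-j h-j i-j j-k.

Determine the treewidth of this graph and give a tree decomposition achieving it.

Every bag has size at most 4, so the width is 4 − 1 = 3 and tw(G) ≤ 3. Conversely, {d, e, i, j} is a clique of size 4, and the vertices of any clique must share a bag in every tree decomposition; so some bag has ≥ 4 vertices and tw(G) ≥ 3. Therefore the treewidth is 3.

Treewidth 3.
One such decomposition:
Bags: B1 = {a, f, i, j}  B2 = {a, f, j, k}  B3 = {a, b, f, k}  B4 = {a, d, i, j}  B5 = {a, f, g, j}  B6 = {a, f, h, j}  B7 = {a, c, g, j}  B8 = {d, e, i, j}
Tree: B1–B2, B2–B3, B1–B4, B1–B5, B1–B6, B5–B7, B4–B8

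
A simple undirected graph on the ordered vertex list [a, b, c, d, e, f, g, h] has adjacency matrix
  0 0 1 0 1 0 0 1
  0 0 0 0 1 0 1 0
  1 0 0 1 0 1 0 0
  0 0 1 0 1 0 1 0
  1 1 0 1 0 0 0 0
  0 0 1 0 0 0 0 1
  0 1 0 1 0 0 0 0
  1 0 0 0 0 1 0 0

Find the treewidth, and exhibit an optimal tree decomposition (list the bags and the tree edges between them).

Each bag holds 3 vertices, so the decomposition has width 2, which upper-bounds the treewidth. For the lower bound, G contains the cycle b–g–d–e–b, so G is not a forest; only forests have treewidth ≤ 1, hence tw(G) ≥ 2. Therefore the treewidth is 2.

Treewidth 2.
One optimal decomposition is:
Bags: B1 = {b, e, g}  B2 = {d, e, g}  B3 = {a, d, e}  B4 = {a, c, d}  B5 = {a, c, h}  B6 = {c, f, h}
Tree: B1–B2, B2–B3, B3–B4, B4–B5, B5–B6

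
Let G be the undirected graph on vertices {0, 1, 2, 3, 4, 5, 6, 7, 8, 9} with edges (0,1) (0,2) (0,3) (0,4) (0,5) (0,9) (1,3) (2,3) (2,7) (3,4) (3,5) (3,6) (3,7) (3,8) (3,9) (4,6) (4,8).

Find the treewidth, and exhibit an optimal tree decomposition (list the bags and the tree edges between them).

Treewidth 2.
One optimal decomposition is:
Bags: B1 = {0, 2, 3}  B2 = {0, 3, 5}  B3 = {0, 3, 4}  B4 = {3, 4, 8}  B5 = {0, 3, 9}  B6 = {0, 1, 3}  B7 = {3, 4, 6}  B8 = {2, 3, 7}
Tree: B1–B2, B1–B3, B3–B4, B2–B5, B3–B6, B3–B7, B1–B8

Every bag has size at most 3, so the width is 3 − 1 = 2 and tw(G) ≤ 2. On the other hand G contains the 3-clique {0, 1, 3}. A clique must lie in a single bag of any decomposition, so no decomposition can have width below 2. The upper and lower bounds meet at 2, so that is the treewidth.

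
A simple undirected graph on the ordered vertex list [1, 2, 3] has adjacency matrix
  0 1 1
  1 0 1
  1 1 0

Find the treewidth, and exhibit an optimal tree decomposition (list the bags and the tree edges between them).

With just one bag of size 3, the width is 3 − 1 = 2, so tw(G) ≤ 2. Conversely, {1, 2, 3} is a clique of size 3, and the vertices of any clique must share a bag in every tree decomposition; so some bag has ≥ 3 vertices and tw(G) ≥ 2. Combining the bounds, tw(G) = 2.

Treewidth 2.
One such decomposition:
Bags: B1 = {1, 2, 3}
Tree: (single bag)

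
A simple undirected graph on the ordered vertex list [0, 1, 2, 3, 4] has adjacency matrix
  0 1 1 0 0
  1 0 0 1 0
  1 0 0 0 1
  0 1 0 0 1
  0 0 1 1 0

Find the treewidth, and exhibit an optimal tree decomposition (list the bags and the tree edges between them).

Treewidth 2.
Bags: B1 = {0, 1, 2}  B2 = {1, 2, 3}  B3 = {2, 3, 4}
Tree: B1–B2, B2–B3

The largest bag has 3 vertices, giving width 2; this decomposition certifies tw(G) ≤ 2. Since 2–0–1–3–4–2 is a cycle in G, G is not acyclic. Forests are exactly the graphs of treewidth ≤ 1, so tw(G) ≥ 2. Therefore the treewidth is 2.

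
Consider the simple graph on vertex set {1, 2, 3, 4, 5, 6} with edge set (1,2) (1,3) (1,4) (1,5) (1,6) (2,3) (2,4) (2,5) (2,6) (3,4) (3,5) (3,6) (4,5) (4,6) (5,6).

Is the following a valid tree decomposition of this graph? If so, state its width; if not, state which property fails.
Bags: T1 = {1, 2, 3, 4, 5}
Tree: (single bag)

No — vertex 6 appears in no bag.

A tree decomposition must satisfy three properties: every vertex lies in some bag; for every edge, both endpoints lie together in some bag; and for every vertex, the bags containing it form a connected subtree. Here vertex 6 appears in no bag, so the decomposition is invalid.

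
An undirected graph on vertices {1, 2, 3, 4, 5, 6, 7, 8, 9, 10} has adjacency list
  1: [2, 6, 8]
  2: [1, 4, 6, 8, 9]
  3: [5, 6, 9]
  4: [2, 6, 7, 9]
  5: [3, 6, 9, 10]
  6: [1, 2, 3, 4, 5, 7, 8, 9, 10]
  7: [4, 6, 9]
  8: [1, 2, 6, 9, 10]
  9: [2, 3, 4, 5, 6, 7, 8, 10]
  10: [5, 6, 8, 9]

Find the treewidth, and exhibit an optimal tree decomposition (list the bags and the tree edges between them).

Treewidth 3.
One optimal decomposition is:
Bags: B1 = {2, 6, 8, 9}  B2 = {6, 8, 9, 10}  B3 = {2, 4, 6, 9}  B4 = {4, 6, 7, 9}  B5 = {5, 6, 9, 10}  B6 = {1, 2, 6, 8}  B7 = {3, 5, 6, 9}
Tree: B1–B2, B1–B3, B3–B4, B2–B5, B1–B6, B5–B7

Every bag has size at most 4, so the width is 4 − 1 = 3 and tw(G) ≤ 3. Conversely, {1, 2, 6, 8} is a clique of size 4, and the vertices of any clique must share a bag in every tree decomposition; so some bag has ≥ 4 vertices and tw(G) ≥ 3. Hence tw(G) = 3 exactly.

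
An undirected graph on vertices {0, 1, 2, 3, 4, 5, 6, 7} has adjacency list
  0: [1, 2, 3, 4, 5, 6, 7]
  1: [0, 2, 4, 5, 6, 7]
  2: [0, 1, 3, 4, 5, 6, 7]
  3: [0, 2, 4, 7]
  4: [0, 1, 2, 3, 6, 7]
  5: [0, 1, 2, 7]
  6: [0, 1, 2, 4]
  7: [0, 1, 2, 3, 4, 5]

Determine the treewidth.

4

A width-4 tree decomposition is:
Bags: B1 = {0, 1, 2, 4, 7}  B2 = {0, 1, 2, 4, 6}  B3 = {0, 2, 3, 4, 7}  B4 = {0, 1, 2, 5, 7}
Tree: B1–B2, B1–B3, B1–B4
Every bag has size at most 5, so the width is 5 − 1 = 4 and tw(G) ≤ 4. For the lower bound, the 5 vertices {0, 1, 2, 4, 6} are pairwise adjacent, and any tree decomposition puts a clique entirely inside one bag — forcing width ≥ 4. Hence tw(G) = 4 exactly.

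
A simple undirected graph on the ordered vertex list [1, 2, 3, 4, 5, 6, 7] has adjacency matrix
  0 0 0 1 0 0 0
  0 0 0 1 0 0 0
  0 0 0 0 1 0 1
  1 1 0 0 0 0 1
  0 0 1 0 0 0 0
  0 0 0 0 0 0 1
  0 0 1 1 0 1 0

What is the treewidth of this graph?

1

A width-1 tree decomposition is:
Bags: B1 = {1, 4}  B2 = {4, 7}  B3 = {6, 7}  B4 = {2, 4}  B5 = {3, 7}  B6 = {3, 5}
Tree: B1–B2, B2–B3, B2–B4, B3–B5, B5–B6
Each bag holds 2 vertices, so the decomposition has width 1, which upper-bounds the treewidth. Since G has at least one edge (e.g. 1–4), it is not an edgeless graph, so tw(G) ≥ 1. Combining the bounds, tw(G) = 1.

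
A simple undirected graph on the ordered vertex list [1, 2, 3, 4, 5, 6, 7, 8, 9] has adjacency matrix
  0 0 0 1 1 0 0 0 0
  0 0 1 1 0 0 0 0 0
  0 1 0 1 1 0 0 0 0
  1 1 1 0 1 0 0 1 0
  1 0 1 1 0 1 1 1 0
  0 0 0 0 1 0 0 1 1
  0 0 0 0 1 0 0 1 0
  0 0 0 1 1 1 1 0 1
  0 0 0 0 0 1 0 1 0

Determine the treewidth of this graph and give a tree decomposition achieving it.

Treewidth 2.
One optimal decomposition is:
Bags: B1 = {5, 6, 8}  B2 = {5, 7, 8}  B3 = {4, 5, 8}  B4 = {1, 4, 5}  B5 = {3, 4, 5}  B6 = {2, 3, 4}  B7 = {6, 8, 9}
Tree: B1–B2, B2–B3, B3–B4, B4–B5, B5–B6, B1–B7

The largest bag has 3 vertices, giving width 2; this decomposition certifies tw(G) ≤ 2. Conversely, {6, 8, 9} is a clique of size 3, and the vertices of any clique must share a bag in every tree decomposition; so some bag has ≥ 3 vertices and tw(G) ≥ 2. Hence tw(G) = 2 exactly.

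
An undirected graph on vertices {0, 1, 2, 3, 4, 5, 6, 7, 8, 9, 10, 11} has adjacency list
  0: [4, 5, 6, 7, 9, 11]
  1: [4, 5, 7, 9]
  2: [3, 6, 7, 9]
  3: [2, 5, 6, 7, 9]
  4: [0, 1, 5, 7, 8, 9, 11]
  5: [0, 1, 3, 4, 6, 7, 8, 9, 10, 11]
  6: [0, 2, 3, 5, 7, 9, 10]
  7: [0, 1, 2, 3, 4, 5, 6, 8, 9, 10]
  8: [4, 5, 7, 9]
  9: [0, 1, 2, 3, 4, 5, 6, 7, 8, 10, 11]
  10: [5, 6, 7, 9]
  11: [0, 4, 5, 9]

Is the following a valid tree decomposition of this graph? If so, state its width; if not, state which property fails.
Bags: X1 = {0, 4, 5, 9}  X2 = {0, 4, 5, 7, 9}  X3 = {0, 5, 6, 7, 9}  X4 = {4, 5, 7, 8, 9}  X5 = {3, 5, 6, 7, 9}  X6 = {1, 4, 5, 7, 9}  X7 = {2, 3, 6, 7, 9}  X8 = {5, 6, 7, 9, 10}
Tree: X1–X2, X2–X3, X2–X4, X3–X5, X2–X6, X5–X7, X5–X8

A tree decomposition must satisfy three properties: every vertex lies in some bag; for every edge, both endpoints lie together in some bag; and for every vertex, the bags containing it form a connected subtree. Here vertex 11 appears in no bag, so the decomposition is invalid.

No — vertex 11 appears in no bag.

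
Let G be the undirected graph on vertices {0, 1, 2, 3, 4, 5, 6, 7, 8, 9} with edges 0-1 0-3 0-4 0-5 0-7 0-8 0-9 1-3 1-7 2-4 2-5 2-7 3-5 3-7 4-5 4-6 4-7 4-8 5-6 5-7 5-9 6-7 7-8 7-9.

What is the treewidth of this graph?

A width-3 tree decomposition is:
Bags: B1 = {0, 5, 7, 9}  B2 = {0, 4, 5, 7}  B3 = {0, 3, 5, 7}  B4 = {0, 1, 3, 7}  B5 = {2, 4, 5, 7}  B6 = {4, 5, 6, 7}  B7 = {0, 4, 7, 8}
Tree: B1–B2, B2–B3, B3–B4, B2–B5, B2–B6, B2–B7
Every bag has size at most 4, so the width is 4 − 1 = 3 and tw(G) ≤ 3. For the lower bound, the 4 vertices {0, 4, 7, 8} are pairwise adjacent, and any tree decomposition puts a clique entirely inside one bag — forcing width ≥ 3. Hence tw(G) = 3 exactly.

3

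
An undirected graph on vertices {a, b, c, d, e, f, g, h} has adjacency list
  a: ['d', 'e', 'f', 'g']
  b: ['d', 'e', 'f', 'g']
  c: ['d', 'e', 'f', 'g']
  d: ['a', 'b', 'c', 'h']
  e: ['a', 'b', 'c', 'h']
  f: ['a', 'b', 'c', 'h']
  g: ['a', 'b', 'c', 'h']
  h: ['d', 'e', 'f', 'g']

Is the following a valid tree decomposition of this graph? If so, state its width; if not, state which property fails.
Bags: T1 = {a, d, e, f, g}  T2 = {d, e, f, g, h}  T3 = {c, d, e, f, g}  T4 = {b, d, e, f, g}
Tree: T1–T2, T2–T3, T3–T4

Vertex coverage: the bags together contain {a, b, c, d, e, f, g, h}, the full vertex set. Edge coverage: each edge of G has both endpoints in at least one bag. Running intersection: for every vertex, the bags containing it form a connected subtree. All three properties hold, so this is a valid tree decomposition of width max|bag| − 1 = 4, and hence tw(G) ≤ 4.

Yes; width 4.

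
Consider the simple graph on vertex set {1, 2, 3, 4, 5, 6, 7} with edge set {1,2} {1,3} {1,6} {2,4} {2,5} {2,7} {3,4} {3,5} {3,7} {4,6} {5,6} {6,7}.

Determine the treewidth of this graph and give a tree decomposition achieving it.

Treewidth 3.
One optimal decomposition is:
Bags: B1 = {2, 3, 5, 6}  B2 = {2, 3, 6, 7}  B3 = {2, 3, 4, 6}  B4 = {1, 2, 3, 6}
Tree: B1–B2, B2–B3, B3–B4

Every bag has size at most 4, so the width is 4 − 1 = 3 and tw(G) ≤ 3. For the lower bound: the 4 vertex sets {5,6}, {2,7}, {3}, {4} are disjoint, each induces a connected subgraph, and every pair is joined by at least one edge of G. Contracting each set to a single vertex therefore yields K_{4} as a minor, and since treewidth is minor-monotone, tw(G) ≥ tw(K_{4}) = 3. Hence tw(G) = 3 exactly.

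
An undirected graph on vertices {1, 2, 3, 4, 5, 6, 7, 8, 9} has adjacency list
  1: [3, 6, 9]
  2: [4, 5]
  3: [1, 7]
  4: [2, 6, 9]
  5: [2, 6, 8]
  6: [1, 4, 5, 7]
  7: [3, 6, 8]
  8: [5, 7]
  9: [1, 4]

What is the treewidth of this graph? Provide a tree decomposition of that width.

Every bag has size at most 4, so the width is 4 − 1 = 3 and tw(G) ≤ 3. For the lower bound: the 4 vertex sets {2,5,8}, {7}, {6}, {1,3,4,9} are disjoint, each induces a connected subgraph, and every pair is joined by at least one edge of G. Contracting each set to a single vertex therefore yields K_{4} as a minor, and since treewidth is minor-monotone, tw(G) ≥ tw(K_{4}) = 3. The upper and lower bounds meet at 3, so that is the treewidth.

Treewidth 3.
Bags: B1 = {2, 5, 7, 8}  B2 = {2, 5, 6, 7}  B3 = {2, 4, 6, 7}  B4 = {3, 4, 6, 7}  B5 = {1, 3, 4, 6}  B6 = {1, 3, 4, 9}
Tree: B1–B2, B2–B3, B3–B4, B4–B5, B5–B6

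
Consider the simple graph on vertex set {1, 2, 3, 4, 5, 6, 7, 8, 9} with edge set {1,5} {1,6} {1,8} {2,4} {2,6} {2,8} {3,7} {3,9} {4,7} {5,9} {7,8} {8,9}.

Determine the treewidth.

A width-3 tree decomposition is:
Bags: B1 = {2, 4, 6, 7}  B2 = {2, 6, 7, 8}  B3 = {1, 6, 7, 8}  B4 = {1, 3, 7, 8}  B5 = {1, 3, 8, 9}  B6 = {1, 3, 5, 9}
Tree: B1–B2, B2–B3, B3–B4, B4–B5, B5–B6
Every bag has size at most 4, so the width is 4 − 1 = 3 and tw(G) ≤ 3. For the lower bound: the 4 vertex sets {2,4,6}, {7}, {8}, {1,3,5,9} are disjoint, each induces a connected subgraph, and every pair is joined by at least one edge of G. Contracting each set to a single vertex therefore yields K_{4} as a minor, and since treewidth is minor-monotone, tw(G) ≥ tw(K_{4}) = 3. Therefore the treewidth is 3.

3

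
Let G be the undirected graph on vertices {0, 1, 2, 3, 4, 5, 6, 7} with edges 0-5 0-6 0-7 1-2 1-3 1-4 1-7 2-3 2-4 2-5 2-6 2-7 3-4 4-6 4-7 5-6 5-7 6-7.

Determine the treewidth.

A width-3 tree decomposition is:
Bags: B1 = {1, 2, 4, 7}  B2 = {2, 4, 6, 7}  B3 = {1, 2, 3, 4}  B4 = {2, 5, 6, 7}  B5 = {0, 5, 6, 7}
Tree: B1–B2, B1–B3, B2–B4, B4–B5
The largest bag has 4 vertices, giving width 3; this decomposition certifies tw(G) ≤ 3. Conversely, {0, 5, 6, 7} is a clique of size 4, and the vertices of any clique must share a bag in every tree decomposition; so some bag has ≥ 4 vertices and tw(G) ≥ 3. The upper and lower bounds meet at 3, so that is the treewidth.

3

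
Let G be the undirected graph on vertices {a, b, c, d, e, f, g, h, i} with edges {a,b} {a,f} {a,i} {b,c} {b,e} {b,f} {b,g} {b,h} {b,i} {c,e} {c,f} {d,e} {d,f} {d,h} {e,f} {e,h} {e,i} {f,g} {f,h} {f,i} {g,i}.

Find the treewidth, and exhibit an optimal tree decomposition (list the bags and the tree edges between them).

The largest bag has 4 vertices, giving width 3; this decomposition certifies tw(G) ≤ 3. Conversely, {d, e, f, h} is a clique of size 4, and the vertices of any clique must share a bag in every tree decomposition; so some bag has ≥ 4 vertices and tw(G) ≥ 3. Therefore the treewidth is 3.

Treewidth 3.
One such decomposition:
Bags: B1 = {b, e, f, i}  B2 = {b, c, e, f}  B3 = {b, f, g, i}  B4 = {a, b, f, i}  B5 = {b, e, f, h}  B6 = {d, e, f, h}
Tree: B1–B2, B1–B3, B3–B4, B2–B5, B5–B6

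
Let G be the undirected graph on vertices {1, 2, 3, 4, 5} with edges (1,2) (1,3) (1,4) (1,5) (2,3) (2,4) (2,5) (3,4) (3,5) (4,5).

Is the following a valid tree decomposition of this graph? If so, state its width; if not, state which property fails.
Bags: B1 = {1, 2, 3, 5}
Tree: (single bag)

No — vertex 4 appears in no bag.

A tree decomposition must satisfy three properties: every vertex lies in some bag; for every edge, both endpoints lie together in some bag; and for every vertex, the bags containing it form a connected subtree. Here vertex 4 appears in no bag, so the decomposition is invalid.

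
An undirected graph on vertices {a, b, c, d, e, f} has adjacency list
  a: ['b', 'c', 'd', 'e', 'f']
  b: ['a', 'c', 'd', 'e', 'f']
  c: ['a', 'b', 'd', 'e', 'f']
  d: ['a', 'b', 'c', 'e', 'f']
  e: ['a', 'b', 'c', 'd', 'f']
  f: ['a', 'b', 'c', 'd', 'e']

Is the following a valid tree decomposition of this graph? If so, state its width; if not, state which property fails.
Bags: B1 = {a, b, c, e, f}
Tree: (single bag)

A tree decomposition must satisfy three properties: every vertex lies in some bag; for every edge, both endpoints lie together in some bag; and for every vertex, the bags containing it form a connected subtree. Here vertex d appears in no bag, so the decomposition is invalid.

No — vertex d appears in no bag.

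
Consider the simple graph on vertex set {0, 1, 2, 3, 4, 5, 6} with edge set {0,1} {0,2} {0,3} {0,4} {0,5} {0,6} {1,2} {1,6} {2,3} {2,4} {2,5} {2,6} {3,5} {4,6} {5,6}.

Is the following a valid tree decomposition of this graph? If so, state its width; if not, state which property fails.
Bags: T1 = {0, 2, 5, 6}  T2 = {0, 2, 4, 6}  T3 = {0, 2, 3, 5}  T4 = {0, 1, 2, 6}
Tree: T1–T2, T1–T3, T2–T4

Yes; width 3.

Every vertex of G appears in some bag (union = {0, 1, 2, 3, 4, 5, 6}); every edge is covered by a bag; and for each vertex v the set of bags containing v is connected in the bag tree. The decomposition is therefore valid. The largest bag has 4 vertices, so the width is 3.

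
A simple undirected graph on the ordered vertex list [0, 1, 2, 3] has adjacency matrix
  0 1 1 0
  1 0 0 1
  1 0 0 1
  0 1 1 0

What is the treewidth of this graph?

A width-2 tree decomposition is:
Bags: B1 = {0, 1, 3}  B2 = {0, 2, 3}
Tree: B1–B2
The largest bag has 3 vertices, giving width 2; this decomposition certifies tw(G) ≤ 2. Since 0–1–3–2–0 is a cycle in G, G is not acyclic. Forests are exactly the graphs of treewidth ≤ 1, so tw(G) ≥ 2. The upper and lower bounds meet at 2, so that is the treewidth.

2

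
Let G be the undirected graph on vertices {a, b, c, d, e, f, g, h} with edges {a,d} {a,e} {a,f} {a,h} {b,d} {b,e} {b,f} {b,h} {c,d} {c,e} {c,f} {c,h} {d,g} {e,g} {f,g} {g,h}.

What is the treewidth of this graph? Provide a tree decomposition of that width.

Treewidth 4.
Bags: B1 = {b, d, e, f, h}  B2 = {c, d, e, f, h}  B3 = {d, e, f, g, h}  B4 = {a, d, e, f, h}
Tree: B1–B2, B2–B3, B3–B4

Each bag holds 5 vertices, so the decomposition has width 4, which upper-bounds the treewidth. For the lower bound: the 5 vertex sets {b,f}, {c,h}, {d,g}, {e}, {a} are disjoint, each induces a connected subgraph, and every pair is joined by at least one edge of G. Contracting each set to a single vertex therefore yields K_{5} as a minor, and since treewidth is minor-monotone, tw(G) ≥ tw(K_{5}) = 4. Hence tw(G) = 4 exactly.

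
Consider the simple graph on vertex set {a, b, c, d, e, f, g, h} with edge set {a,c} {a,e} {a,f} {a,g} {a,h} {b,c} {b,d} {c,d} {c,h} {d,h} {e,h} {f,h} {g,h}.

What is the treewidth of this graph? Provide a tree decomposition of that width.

Every bag has size at most 3, so the width is 3 − 1 = 2 and tw(G) ≤ 2. Conversely, {c, d, h} is a clique of size 3, and the vertices of any clique must share a bag in every tree decomposition; so some bag has ≥ 3 vertices and tw(G) ≥ 2. The upper and lower bounds meet at 2, so that is the treewidth.

Treewidth 2.
One such decomposition:
Bags: B1 = {b, c, d}  B2 = {c, d, h}  B3 = {a, c, h}  B4 = {a, f, h}  B5 = {a, g, h}  B6 = {a, e, h}
Tree: B1–B2, B2–B3, B3–B4, B4–B5, B4–B6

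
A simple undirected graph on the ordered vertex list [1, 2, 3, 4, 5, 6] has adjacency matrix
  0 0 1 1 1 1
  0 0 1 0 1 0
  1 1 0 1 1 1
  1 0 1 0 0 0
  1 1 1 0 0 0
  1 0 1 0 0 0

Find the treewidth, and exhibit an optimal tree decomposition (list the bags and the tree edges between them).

The largest bag has 3 vertices, giving width 2; this decomposition certifies tw(G) ≤ 2. For the lower bound, the 3 vertices {1, 3, 4} are pairwise adjacent, and any tree decomposition puts a clique entirely inside one bag — forcing width ≥ 2. Combining the bounds, tw(G) = 2.

Treewidth 2.
One optimal decomposition is:
Bags: B1 = {1, 3, 4}  B2 = {1, 3, 5}  B3 = {1, 3, 6}  B4 = {2, 3, 5}
Tree: B1–B2, B1–B3, B2–B4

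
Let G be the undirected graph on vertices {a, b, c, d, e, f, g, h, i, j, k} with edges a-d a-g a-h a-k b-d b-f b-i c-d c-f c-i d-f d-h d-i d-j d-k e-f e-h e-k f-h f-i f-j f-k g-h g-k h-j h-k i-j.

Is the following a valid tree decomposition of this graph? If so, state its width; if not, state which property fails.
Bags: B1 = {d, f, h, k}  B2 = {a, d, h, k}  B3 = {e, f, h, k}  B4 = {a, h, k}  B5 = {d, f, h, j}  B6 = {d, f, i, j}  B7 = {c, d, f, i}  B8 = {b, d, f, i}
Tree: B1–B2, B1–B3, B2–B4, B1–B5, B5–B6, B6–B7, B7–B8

No — vertex g appears in no bag.

A tree decomposition must satisfy three properties: every vertex lies in some bag; for every edge, both endpoints lie together in some bag; and for every vertex, the bags containing it form a connected subtree. Here vertex g appears in no bag, so the decomposition is invalid.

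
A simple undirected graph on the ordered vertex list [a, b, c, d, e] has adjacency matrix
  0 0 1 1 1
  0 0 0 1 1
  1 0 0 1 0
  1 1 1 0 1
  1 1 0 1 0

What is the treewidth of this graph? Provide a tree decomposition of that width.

Every bag has size at most 3, so the width is 3 − 1 = 2 and tw(G) ≤ 2. On the other hand G contains the 3-clique {a, d, e}. A clique must lie in a single bag of any decomposition, so no decomposition can have width below 2. Therefore the treewidth is 2.

Treewidth 2.
Bags: B1 = {a, c, d}  B2 = {a, d, e}  B3 = {b, d, e}
Tree: B1–B2, B2–B3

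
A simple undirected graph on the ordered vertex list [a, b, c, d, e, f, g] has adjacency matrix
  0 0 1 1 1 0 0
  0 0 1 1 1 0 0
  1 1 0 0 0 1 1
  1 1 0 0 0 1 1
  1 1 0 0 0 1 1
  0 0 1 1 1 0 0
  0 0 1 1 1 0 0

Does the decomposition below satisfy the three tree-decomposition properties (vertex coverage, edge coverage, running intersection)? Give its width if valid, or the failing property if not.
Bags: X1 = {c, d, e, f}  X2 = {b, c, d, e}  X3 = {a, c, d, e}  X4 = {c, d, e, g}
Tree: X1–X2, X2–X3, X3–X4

Yes; width 3.

Vertex coverage: the bags together contain {a, b, c, d, e, f, g}, the full vertex set. Edge coverage: each edge of G has both endpoints in at least one bag. Running intersection: for every vertex, the bags containing it form a connected subtree. All three properties hold, so this is a valid tree decomposition of width max|bag| − 1 = 3, and hence tw(G) ≤ 3.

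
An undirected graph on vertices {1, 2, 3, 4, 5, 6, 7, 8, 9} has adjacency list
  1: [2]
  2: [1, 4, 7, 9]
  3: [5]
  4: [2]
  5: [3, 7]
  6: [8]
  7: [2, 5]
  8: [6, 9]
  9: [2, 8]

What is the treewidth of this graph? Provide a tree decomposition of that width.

Every bag has size at most 2, so the width is 2 − 1 = 1 and tw(G) ≤ 1. G has an edge, so its treewidth is at least 1. Hence tw(G) = 1 exactly.

Treewidth 1.
Bags: B1 = {2, 7}  B2 = {2, 4}  B3 = {2, 9}  B4 = {8, 9}  B5 = {5, 7}  B6 = {6, 8}  B7 = {3, 5}  B8 = {1, 2}
Tree: B1–B2, B2–B3, B3–B4, B1–B5, B4–B6, B5–B7, B3–B8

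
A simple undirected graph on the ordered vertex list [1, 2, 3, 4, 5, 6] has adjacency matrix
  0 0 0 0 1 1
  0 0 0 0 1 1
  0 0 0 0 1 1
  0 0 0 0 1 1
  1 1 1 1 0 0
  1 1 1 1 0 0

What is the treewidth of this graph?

2

A width-2 tree decomposition is:
Bags: B1 = {4, 5, 6}  B2 = {2, 5, 6}  B3 = {3, 5, 6}  B4 = {1, 5, 6}
Tree: B1–B2, B2–B3, B3–B4
The largest bag has 3 vertices, giving width 2; this decomposition certifies tw(G) ≤ 2. For the lower bound, G contains the cycle 6–4–5–2–6, so G is not a forest; only forests have treewidth ≤ 1, hence tw(G) ≥ 2. Therefore the treewidth is 2.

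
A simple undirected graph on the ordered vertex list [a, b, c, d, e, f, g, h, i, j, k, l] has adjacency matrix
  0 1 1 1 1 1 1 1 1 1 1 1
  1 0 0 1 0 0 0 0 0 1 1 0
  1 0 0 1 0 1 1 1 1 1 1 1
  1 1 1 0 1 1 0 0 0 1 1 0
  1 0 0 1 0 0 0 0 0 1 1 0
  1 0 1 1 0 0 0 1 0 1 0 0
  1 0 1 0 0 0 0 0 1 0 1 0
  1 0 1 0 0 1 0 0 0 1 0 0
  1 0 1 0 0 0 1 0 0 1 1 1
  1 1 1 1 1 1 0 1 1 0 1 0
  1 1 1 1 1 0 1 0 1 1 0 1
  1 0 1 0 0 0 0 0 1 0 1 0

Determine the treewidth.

A width-4 tree decomposition is:
Bags: B1 = {a, c, d, j, k}  B2 = {a, c, i, j, k}  B3 = {a, c, d, f, j}  B4 = {a, d, e, j, k}  B5 = {a, c, g, i, k}  B6 = {a, c, i, k, l}  B7 = {a, c, f, h, j}  B8 = {a, b, d, j, k}
Tree: B1–B2, B1–B3, B1–B4, B2–B5, B2–B6, B3–B7, B4–B8
Each bag holds 5 vertices, so the decomposition has width 4, which upper-bounds the treewidth. For the lower bound, the 5 vertices {a, c, f, h, j} are pairwise adjacent, and any tree decomposition puts a clique entirely inside one bag — forcing width ≥ 4. Therefore the treewidth is 4.

4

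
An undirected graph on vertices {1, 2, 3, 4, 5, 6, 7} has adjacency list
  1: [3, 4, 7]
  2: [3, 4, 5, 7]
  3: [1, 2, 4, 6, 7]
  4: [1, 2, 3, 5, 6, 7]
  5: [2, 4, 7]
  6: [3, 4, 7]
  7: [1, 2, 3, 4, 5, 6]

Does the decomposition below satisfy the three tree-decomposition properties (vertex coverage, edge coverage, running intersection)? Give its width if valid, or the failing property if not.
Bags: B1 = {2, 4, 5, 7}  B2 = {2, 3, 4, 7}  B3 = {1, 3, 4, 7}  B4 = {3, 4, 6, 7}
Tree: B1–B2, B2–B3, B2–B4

Checking the three conditions: (i) the bags cover all of {1, 2, 3, 4, 5, 6, 7}; (ii) for each edge, some bag contains both endpoints; (iii) the bags containing any fixed vertex form a subtree. All hold, so the decomposition is valid with width 4 − 1 = 3.

Yes; width 3.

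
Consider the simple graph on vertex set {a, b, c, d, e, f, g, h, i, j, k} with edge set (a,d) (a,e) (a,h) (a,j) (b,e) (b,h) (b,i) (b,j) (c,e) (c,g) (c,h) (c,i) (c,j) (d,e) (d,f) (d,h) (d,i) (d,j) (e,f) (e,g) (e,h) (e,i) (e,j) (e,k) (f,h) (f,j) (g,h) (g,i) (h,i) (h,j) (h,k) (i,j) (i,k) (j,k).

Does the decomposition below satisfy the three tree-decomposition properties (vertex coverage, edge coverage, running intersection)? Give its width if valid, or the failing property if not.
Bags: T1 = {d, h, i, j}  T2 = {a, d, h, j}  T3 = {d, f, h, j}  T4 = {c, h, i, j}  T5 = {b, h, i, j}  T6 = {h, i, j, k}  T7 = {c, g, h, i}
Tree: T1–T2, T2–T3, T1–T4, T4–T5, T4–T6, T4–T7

A tree decomposition must satisfy three properties: every vertex lies in some bag; for every edge, both endpoints lie together in some bag; and for every vertex, the bags containing it form a connected subtree. Here vertex e appears in no bag, so the decomposition is invalid.

No — vertex e appears in no bag.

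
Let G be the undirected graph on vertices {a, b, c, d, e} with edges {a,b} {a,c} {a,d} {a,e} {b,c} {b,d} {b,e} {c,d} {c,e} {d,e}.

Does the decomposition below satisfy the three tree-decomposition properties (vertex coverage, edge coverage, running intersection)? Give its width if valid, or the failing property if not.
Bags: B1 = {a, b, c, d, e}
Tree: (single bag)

Yes; width 4.

Every vertex of G appears in some bag (union = {a, b, c, d, e}); every edge is covered by a bag; and for each vertex v the set of bags containing v is connected in the bag tree. The decomposition is therefore valid. The largest bag has 5 vertices, so the width is 4.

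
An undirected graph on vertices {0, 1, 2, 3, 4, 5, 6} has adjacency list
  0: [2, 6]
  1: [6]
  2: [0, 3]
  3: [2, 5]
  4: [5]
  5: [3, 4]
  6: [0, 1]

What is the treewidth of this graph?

1

A width-1 tree decomposition is:
Bags: B1 = {1, 6}  B2 = {0, 6}  B3 = {0, 2}  B4 = {2, 3}  B5 = {3, 5}  B6 = {4, 5}
Tree: B1–B2, B2–B3, B3–B4, B4–B5, B5–B6
Every bag has size at most 2, so the width is 2 − 1 = 1 and tw(G) ≤ 1. G has an edge, so its treewidth is at least 1. The upper and lower bounds meet at 1, so that is the treewidth.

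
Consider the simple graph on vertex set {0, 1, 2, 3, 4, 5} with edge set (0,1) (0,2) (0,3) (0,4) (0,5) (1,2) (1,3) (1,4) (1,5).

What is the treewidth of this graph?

2

A width-2 tree decomposition is:
Bags: B1 = {0, 1, 3}  B2 = {0, 1, 4}  B3 = {0, 1, 5}  B4 = {0, 1, 2}
Tree: B1–B2, B2–B3, B2–B4
The largest bag has 3 vertices, giving width 2; this decomposition certifies tw(G) ≤ 2. For the lower bound, the 3 vertices {0, 1, 2} are pairwise adjacent, and any tree decomposition puts a clique entirely inside one bag — forcing width ≥ 2. Combining the bounds, tw(G) = 2.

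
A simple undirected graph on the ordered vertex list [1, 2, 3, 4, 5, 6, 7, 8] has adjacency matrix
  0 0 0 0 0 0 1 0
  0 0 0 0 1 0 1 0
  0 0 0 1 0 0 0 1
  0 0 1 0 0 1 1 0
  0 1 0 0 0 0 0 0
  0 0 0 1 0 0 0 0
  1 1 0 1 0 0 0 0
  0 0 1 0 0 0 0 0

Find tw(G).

A width-1 tree decomposition is:
Bags: B1 = {3, 4}  B2 = {4, 6}  B3 = {4, 7}  B4 = {1, 7}  B5 = {2, 7}  B6 = {3, 8}  B7 = {2, 5}
Tree: B1–B2, B2–B3, B3–B4, B4–B5, B1–B6, B5–B7
Every bag has size at most 2, so the width is 2 − 1 = 1 and tw(G) ≤ 1. Since G has at least one edge (e.g. 3–4), it is not an edgeless graph, so tw(G) ≥ 1. The upper and lower bounds meet at 1, so that is the treewidth.

1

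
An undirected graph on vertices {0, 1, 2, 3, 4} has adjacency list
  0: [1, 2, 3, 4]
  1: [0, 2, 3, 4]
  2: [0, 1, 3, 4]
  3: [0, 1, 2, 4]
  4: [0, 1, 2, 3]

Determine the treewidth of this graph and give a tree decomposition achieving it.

Treewidth 4.
Bags: B1 = {0, 1, 2, 3, 4}
Tree: (single bag)

A single bag containing all 5 vertices is trivially a valid decomposition of width 4. Conversely, {0, 1, 2, 3, 4} is a clique of size 5, and the vertices of any clique must share a bag in every tree decomposition; so some bag has ≥ 5 vertices and tw(G) ≥ 4. Hence tw(G) = 4 exactly.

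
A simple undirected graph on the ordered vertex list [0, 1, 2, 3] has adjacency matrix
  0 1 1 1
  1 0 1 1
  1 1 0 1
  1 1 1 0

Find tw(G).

A width-3 tree decomposition is:
Bags: B1 = {0, 1, 2, 3}
Tree: (single bag)
A single bag containing all 4 vertices is trivially a valid decomposition of width 3. On the other hand G contains the 4-clique {0, 1, 2, 3}. A clique must lie in a single bag of any decomposition, so no decomposition can have width below 3. Therefore the treewidth is 3.

3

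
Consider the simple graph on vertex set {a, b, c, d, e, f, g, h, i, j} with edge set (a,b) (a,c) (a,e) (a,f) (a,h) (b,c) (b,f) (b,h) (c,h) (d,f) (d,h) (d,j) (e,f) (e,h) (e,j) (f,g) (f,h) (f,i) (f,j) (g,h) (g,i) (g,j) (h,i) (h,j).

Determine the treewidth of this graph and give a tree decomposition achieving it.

The largest bag has 4 vertices, giving width 3; this decomposition certifies tw(G) ≤ 3. For the lower bound, the 4 vertices {a, b, c, h} are pairwise adjacent, and any tree decomposition puts a clique entirely inside one bag — forcing width ≥ 3. The upper and lower bounds meet at 3, so that is the treewidth.

Treewidth 3.
One such decomposition:
Bags: B1 = {a, e, f, h}  B2 = {a, b, f, h}  B3 = {e, f, h, j}  B4 = {f, g, h, j}  B5 = {a, b, c, h}  B6 = {d, f, h, j}  B7 = {f, g, h, i}
Tree: B1–B2, B1–B3, B3–B4, B2–B5, B4–B6, B4–B7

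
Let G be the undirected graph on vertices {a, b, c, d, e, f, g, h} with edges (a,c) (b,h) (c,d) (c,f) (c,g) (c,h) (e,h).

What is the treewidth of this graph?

A width-1 tree decomposition is:
Bags: B1 = {e, h}  B2 = {c, h}  B3 = {c, f}  B4 = {c, d}  B5 = {c, g}  B6 = {b, h}  B7 = {a, c}
Tree: B1–B2, B2–B3, B3–B4, B4–B5, B2–B6, B5–B7
The largest bag has 2 vertices, giving width 1; this decomposition certifies tw(G) ≤ 1. Any graph with an edge has treewidth ≥ 1, and G has the edge h–e. Hence tw(G) = 1 exactly.

1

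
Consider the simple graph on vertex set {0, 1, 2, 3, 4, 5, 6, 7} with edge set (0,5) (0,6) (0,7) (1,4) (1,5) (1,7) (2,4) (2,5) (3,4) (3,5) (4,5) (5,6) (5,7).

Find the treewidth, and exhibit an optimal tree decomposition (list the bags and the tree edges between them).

Each bag holds 3 vertices, so the decomposition has width 2, which upper-bounds the treewidth. Conversely, {0, 5, 6} is a clique of size 3, and the vertices of any clique must share a bag in every tree decomposition; so some bag has ≥ 3 vertices and tw(G) ≥ 2. The upper and lower bounds meet at 2, so that is the treewidth.

Treewidth 2.
One optimal decomposition is:
Bags: B1 = {1, 4, 5}  B2 = {1, 5, 7}  B3 = {3, 4, 5}  B4 = {0, 5, 7}  B5 = {0, 5, 6}  B6 = {2, 4, 5}
Tree: B1–B2, B1–B3, B2–B4, B4–B5, B1–B6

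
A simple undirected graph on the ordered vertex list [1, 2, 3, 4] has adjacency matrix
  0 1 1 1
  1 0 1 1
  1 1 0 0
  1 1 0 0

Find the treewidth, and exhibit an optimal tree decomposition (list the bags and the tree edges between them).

The largest bag has 3 vertices, giving width 2; this decomposition certifies tw(G) ≤ 2. Conversely, {1, 2, 3} is a clique of size 3, and the vertices of any clique must share a bag in every tree decomposition; so some bag has ≥ 3 vertices and tw(G) ≥ 2. Therefore the treewidth is 2.

Treewidth 2.
One optimal decomposition is:
Bags: B1 = {1, 2, 4}  B2 = {1, 2, 3}
Tree: B1–B2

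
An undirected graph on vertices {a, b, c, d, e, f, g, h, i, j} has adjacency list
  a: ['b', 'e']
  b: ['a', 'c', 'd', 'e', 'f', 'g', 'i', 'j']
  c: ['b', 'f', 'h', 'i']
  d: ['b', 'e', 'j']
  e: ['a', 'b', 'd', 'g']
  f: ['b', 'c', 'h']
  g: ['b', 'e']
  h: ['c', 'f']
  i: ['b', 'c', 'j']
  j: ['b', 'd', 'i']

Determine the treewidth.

2

A width-2 tree decomposition is:
Bags: B1 = {b, d, j}  B2 = {b, i, j}  B3 = {b, c, i}  B4 = {b, c, f}  B5 = {c, f, h}  B6 = {b, d, e}  B7 = {a, b, e}  B8 = {b, e, g}
Tree: B1–B2, B2–B3, B3–B4, B4–B5, B1–B6, B6–B7, B7–B8
Each bag holds 3 vertices, so the decomposition has width 2, which upper-bounds the treewidth. On the other hand G contains the 3-clique {c, f, h}. A clique must lie in a single bag of any decomposition, so no decomposition can have width below 2. Hence tw(G) = 2 exactly.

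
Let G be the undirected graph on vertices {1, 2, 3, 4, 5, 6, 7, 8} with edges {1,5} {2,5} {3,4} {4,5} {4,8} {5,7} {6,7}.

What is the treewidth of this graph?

1

A width-1 tree decomposition is:
Bags: B1 = {1, 5}  B2 = {4, 5}  B3 = {5, 7}  B4 = {2, 5}  B5 = {6, 7}  B6 = {3, 4}  B7 = {4, 8}
Tree: B1–B2, B1–B3, B3–B4, B3–B5, B2–B6, B2–B7
Each bag holds 2 vertices, so the decomposition has width 1, which upper-bounds the treewidth. Since G has at least one edge (e.g. 1–5), it is not an edgeless graph, so tw(G) ≥ 1. Hence tw(G) = 1 exactly.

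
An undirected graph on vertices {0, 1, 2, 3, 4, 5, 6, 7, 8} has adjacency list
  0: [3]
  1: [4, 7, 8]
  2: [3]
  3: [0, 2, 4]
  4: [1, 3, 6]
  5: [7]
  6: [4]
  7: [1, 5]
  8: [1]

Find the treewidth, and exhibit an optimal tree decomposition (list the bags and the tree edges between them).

The largest bag has 2 vertices, giving width 1; this decomposition certifies tw(G) ≤ 1. Any graph with an edge has treewidth ≥ 1, and G has the edge 4–1. Hence tw(G) = 1 exactly.

Treewidth 1.
Bags: B1 = {1, 4}  B2 = {1, 7}  B3 = {5, 7}  B4 = {4, 6}  B5 = {3, 4}  B6 = {2, 3}  B7 = {1, 8}  B8 = {0, 3}
Tree: B1–B2, B2–B3, B1–B4, B1–B5, B5–B6, B1–B7, B5–B8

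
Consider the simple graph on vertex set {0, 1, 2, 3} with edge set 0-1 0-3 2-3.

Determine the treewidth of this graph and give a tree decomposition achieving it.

Treewidth 1.
Bags: B1 = {0, 1}  B2 = {0, 3}  B3 = {2, 3}
Tree: B1–B2, B2–B3

Each bag holds 2 vertices, so the decomposition has width 1, which upper-bounds the treewidth. Since G has at least one edge (e.g. 1–0), it is not an edgeless graph, so tw(G) ≥ 1. Hence tw(G) = 1 exactly.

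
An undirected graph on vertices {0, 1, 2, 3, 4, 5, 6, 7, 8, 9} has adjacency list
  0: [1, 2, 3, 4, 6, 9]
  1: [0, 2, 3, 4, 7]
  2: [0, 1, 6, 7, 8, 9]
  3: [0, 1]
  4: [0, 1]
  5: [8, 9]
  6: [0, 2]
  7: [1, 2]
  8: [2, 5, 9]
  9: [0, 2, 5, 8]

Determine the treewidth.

A width-2 tree decomposition is:
Bags: B1 = {2, 8, 9}  B2 = {0, 2, 9}  B3 = {0, 2, 6}  B4 = {0, 1, 2}  B5 = {1, 2, 7}  B6 = {0, 1, 3}  B7 = {5, 8, 9}  B8 = {0, 1, 4}
Tree: B1–B2, B2–B3, B3–B4, B4–B5, B4–B6, B1–B7, B6–B8
Every bag has size at most 3, so the width is 3 − 1 = 2 and tw(G) ≤ 2. On the other hand G contains the 3-clique {0, 1, 2}. A clique must lie in a single bag of any decomposition, so no decomposition can have width below 2. Hence tw(G) = 2 exactly.

2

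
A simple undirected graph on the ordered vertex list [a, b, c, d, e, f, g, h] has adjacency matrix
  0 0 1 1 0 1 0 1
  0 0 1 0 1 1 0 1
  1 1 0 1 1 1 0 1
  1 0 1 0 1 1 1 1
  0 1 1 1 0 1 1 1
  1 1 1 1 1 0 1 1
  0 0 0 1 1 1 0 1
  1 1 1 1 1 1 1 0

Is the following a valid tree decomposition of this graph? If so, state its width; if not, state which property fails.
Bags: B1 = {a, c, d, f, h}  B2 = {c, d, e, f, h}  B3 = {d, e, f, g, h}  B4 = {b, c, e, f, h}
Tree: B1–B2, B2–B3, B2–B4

Every vertex of G appears in some bag (union = {a, b, c, d, e, f, g, h}); every edge is covered by a bag; and for each vertex v the set of bags containing v is connected in the bag tree. The decomposition is therefore valid. The largest bag has 5 vertices, so the width is 4.

Yes; width 4.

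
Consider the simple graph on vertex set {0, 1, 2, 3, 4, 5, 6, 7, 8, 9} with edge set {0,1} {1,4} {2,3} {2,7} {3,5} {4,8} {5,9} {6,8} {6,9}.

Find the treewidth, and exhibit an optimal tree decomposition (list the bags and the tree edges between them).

The largest bag has 2 vertices, giving width 1; this decomposition certifies tw(G) ≤ 1. G has an edge, so its treewidth is at least 1. Hence tw(G) = 1 exactly.

Treewidth 1.
Bags: B1 = {0, 1}  B2 = {1, 4}  B3 = {4, 8}  B4 = {6, 8}  B5 = {6, 9}  B6 = {5, 9}  B7 = {3, 5}  B8 = {2, 3}  B9 = {2, 7}
Tree: B1–B2, B2–B3, B3–B4, B4–B5, B5–B6, B6–B7, B7–B8, B8–B9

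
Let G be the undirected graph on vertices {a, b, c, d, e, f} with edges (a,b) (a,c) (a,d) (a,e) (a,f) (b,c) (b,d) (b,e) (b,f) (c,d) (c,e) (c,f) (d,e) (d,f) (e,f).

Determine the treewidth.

5

A width-5 tree decomposition is:
Bags: B1 = {a, b, c, d, e, f}
Tree: (single bag)
A single bag containing all 6 vertices is trivially a valid decomposition of width 5. Conversely, {a, b, c, d, e, f} is a clique of size 6, and the vertices of any clique must share a bag in every tree decomposition; so some bag has ≥ 6 vertices and tw(G) ≥ 5. Hence tw(G) = 5 exactly.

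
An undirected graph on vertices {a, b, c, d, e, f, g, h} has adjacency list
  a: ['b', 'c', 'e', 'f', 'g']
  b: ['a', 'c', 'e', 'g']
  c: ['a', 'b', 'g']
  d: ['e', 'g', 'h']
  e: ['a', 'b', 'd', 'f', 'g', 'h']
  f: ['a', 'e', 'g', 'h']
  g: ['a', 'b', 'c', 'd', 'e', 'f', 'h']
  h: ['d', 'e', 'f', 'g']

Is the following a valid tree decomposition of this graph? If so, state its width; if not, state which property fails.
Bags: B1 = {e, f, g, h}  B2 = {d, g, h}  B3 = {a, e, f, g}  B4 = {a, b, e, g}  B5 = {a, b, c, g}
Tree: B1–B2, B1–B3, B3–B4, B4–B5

No — edge (e,d) lies in no bag.

A tree decomposition must satisfy three properties: every vertex lies in some bag; for every edge, both endpoints lie together in some bag; and for every vertex, the bags containing it form a connected subtree. Here edge (e,d) lies in no bag, so the decomposition is invalid.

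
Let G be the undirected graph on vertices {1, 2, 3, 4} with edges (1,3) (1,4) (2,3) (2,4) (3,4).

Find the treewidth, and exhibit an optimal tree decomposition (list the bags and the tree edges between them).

The largest bag has 3 vertices, giving width 2; this decomposition certifies tw(G) ≤ 2. For the lower bound, the 3 vertices {1, 3, 4} are pairwise adjacent, and any tree decomposition puts a clique entirely inside one bag — forcing width ≥ 2. Hence tw(G) = 2 exactly.

Treewidth 2.
One optimal decomposition is:
Bags: B1 = {1, 3, 4}  B2 = {2, 3, 4}
Tree: B1–B2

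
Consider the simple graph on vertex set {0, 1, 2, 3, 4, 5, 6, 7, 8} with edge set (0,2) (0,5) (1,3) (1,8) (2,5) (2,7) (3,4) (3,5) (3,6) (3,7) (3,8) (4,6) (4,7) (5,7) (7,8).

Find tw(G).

2

A width-2 tree decomposition is:
Bags: B1 = {3, 5, 7}  B2 = {3, 7, 8}  B3 = {3, 4, 7}  B4 = {2, 5, 7}  B5 = {3, 4, 6}  B6 = {0, 2, 5}  B7 = {1, 3, 8}
Tree: B1–B2, B1–B3, B1–B4, B3–B5, B4–B6, B2–B7
Every bag has size at most 3, so the width is 3 − 1 = 2 and tw(G) ≤ 2. For the lower bound, the 3 vertices {0, 2, 5} are pairwise adjacent, and any tree decomposition puts a clique entirely inside one bag — forcing width ≥ 2. The upper and lower bounds meet at 2, so that is the treewidth.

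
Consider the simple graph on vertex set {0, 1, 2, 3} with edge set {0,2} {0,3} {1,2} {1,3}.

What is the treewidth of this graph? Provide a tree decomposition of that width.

Treewidth 2.
One such decomposition:
Bags: B1 = {0, 1, 3}  B2 = {0, 1, 2}
Tree: B1–B2

The largest bag has 3 vertices, giving width 2; this decomposition certifies tw(G) ≤ 2. The edges 1–3–0–2–1 form a cycle, so G is not a tree and its treewidth is at least 2. Therefore the treewidth is 2.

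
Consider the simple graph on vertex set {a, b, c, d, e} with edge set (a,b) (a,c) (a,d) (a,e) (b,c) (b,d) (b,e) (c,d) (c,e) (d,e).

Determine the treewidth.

A width-4 tree decomposition is:
Bags: B1 = {a, b, c, d, e}
Tree: (single bag)
A single bag containing all 5 vertices is trivially a valid decomposition of width 4. On the other hand G contains the 5-clique {a, b, c, d, e}. A clique must lie in a single bag of any decomposition, so no decomposition can have width below 4. Combining the bounds, tw(G) = 4.

4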